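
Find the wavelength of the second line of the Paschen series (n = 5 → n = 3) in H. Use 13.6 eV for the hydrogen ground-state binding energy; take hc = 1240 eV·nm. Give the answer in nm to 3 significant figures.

The Paschen series terminates on n_f = 3; the second line has n_i = 3+2 = 5.
ΔE = 13.60 × (1/3² − 1/5²) = 0.9671 eV.
λ = 1240 / 0.9671 = 1280 nm.

1280 nm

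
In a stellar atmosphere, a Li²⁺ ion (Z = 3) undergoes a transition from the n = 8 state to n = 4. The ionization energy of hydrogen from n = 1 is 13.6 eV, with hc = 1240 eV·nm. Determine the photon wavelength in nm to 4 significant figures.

216.1 nm

For Z = 3 the level energies scale as Z², so the effective Rydberg energy is 13.6 × 9 = 122.4 eV.
ΔE = 122.4 × (1/4² − 1/8²) = 122.4 × 0.04688 = 5.738 eV.
λ = hc/ΔE = 1240 / 5.738 = 216.1 nm.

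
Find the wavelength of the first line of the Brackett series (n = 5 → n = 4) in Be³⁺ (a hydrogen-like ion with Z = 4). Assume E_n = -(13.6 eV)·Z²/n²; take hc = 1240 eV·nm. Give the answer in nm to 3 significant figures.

253 nm

The Brackett series terminates on n_f = 4; the first line has n_i = 4+1 = 5.
ΔE = 217.6 × (1/4² − 1/5²) = 4.896 eV.
λ = 1240 / 4.896 = 253 nm.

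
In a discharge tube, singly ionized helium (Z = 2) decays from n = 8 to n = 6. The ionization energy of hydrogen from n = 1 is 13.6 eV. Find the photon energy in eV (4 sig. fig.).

The Bohr energies scale as Z², so for Z = 2: E_n = −54.40/n² eV.
E_8 = −54.40/64 = −0.8500 eV and E_6 = −54.40/36 = −1.511 eV.
The photon energy is |E_8 − E_6| = 0.6611 eV.

0.6611 eV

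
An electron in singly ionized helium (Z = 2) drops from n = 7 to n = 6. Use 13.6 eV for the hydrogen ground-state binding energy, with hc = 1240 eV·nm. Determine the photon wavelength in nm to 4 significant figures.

3093 nm

For Z = 2 the level energies scale as Z², so the effective Rydberg energy is 13.6 × 4 = 54.40 eV.
ΔE = 54.40 × (1/6² − 1/7²) = 54.40 × 0.007370 = 0.4009 eV.
λ = hc/ΔE = 1240 / 0.4009 = 3093 nm.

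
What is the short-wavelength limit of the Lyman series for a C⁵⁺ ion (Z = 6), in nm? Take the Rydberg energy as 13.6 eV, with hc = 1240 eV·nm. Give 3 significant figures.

2.53 nm

The Lyman series has lower level n_f = 1; the series limit corresponds to n_i → ∞.
ΔE_max = 13.6 × 36 / 1² = 489.6 eV.
λ_min = 1240 / 489.6 = 2.53 nm.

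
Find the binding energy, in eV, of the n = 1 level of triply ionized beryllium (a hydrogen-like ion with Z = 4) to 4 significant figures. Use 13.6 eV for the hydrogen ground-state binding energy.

E_n = −13.6 Z²/n² = −217.6/n² eV for Z = 4.
E_1 = −217.6/1 = −217.6 eV, so ionization (to E = 0) requires 217.6 eV.

217.6 eV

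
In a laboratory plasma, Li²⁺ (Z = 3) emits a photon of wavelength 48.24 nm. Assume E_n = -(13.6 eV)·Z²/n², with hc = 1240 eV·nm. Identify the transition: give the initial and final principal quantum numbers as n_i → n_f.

n_i = 5, n_f = 2

The photon energy is ΔE = hc/λ = 1240 / 48.24 = 25.70 eV.
With Z = 3, ΔE = 122.4 × (1/n_f² − 1/n_i²), so 1/n_f² − 1/n_i² = 0.2100.
Trying n_f = 2 gives 1/n_i² = 0.03999, i.e. n_i ≈ 5; this pair matches.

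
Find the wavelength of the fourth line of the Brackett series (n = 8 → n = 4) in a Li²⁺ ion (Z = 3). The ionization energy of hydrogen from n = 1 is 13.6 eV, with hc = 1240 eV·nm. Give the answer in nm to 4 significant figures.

The Brackett series terminates on n_f = 4; the fourth line has n_i = 4+4 = 8.
ΔE = 122.4 × (1/4² − 1/8²) = 5.738 eV.
λ = 1240 / 5.738 = 216.1 nm.

216.1 nm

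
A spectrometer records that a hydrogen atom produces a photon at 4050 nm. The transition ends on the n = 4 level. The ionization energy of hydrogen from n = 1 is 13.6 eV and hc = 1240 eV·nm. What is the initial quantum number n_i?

n_i = 5

The photon energy is ΔE = hc/λ = 1240 / 4050 = 0.3062 eV.
With Z = 1, ΔE = 13.60 × (1/n_f² − 1/n_i²), so 1/n_f² − 1/n_i² = 0.02251.
With n_f = 4: 1/n_i² = 1/16 − 0.02251 = 0.03999, so n_i ≈ 5.00.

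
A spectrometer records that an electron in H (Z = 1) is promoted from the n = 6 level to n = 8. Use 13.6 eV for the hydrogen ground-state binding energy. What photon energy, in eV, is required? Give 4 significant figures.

0.1653 eV

E_8 = −13.60/64 = −0.2125 eV and E_6 = −13.60/36 = −0.3778 eV.
The photon energy is |E_8 − E_6| = 0.1653 eV.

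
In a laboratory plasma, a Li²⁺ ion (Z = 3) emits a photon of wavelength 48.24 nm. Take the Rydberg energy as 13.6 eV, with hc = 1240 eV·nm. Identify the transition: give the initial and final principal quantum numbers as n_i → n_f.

The photon energy is ΔE = hc/λ = 1240 / 48.24 = 25.70 eV.
With Z = 3, ΔE = 122.4 × (1/n_f² − 1/n_i²), so 1/n_f² − 1/n_i² = 0.2100.
Trying n_f = 2 gives 1/n_i² = 0.03999, i.e. n_i ≈ 5; this pair matches.

n_i = 5, n_f = 2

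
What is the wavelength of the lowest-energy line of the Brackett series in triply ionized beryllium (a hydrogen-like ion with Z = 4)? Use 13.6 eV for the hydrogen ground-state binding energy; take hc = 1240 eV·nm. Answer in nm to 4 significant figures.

253.3 nm

The Brackett series terminates on n_f = 4; the first line has n_i = 4+1 = 5.
ΔE = 217.6 × (1/4² − 1/5²) = 4.896 eV.
λ = 1240 / 4.896 = 253.3 nm.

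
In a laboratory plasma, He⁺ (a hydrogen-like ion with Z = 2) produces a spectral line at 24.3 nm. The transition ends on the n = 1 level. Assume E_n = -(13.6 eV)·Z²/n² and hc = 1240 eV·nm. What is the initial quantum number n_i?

The photon energy is ΔE = hc/λ = 1240 / 24.3 = 51.03 eV.
With Z = 2, ΔE = 54.40 × (1/n_f² − 1/n_i²), so 1/n_f² − 1/n_i² = 0.9380.
With n_f = 1: 1/n_i² = 1/1 − 0.9380 = 0.06197, so n_i ≈ 4.02.

n_i = 4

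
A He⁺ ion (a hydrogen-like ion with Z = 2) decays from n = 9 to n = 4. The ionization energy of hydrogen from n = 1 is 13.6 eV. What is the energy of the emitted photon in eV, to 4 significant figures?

The Bohr energies scale as Z², so for Z = 2: E_n = −54.40/n² eV.
E_9 = −54.40/81 = −0.6716 eV and E_4 = −54.40/16 = −3.400 eV.
The photon energy is |E_9 − E_4| = 2.728 eV.

2.728 eV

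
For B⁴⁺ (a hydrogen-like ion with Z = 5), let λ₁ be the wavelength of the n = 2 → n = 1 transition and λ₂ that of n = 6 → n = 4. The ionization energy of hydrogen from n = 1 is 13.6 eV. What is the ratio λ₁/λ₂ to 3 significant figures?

0.0463

λ ∝ 1/ΔE ∝ 1/(1/n_f² − 1/n_i²), and the Z² and hc factors cancel in the ratio.
λ₁/λ₂ = (1/4² − 1/6²)/(1/1² − 1/2²) = 0.03472/0.7500 = 0.0463.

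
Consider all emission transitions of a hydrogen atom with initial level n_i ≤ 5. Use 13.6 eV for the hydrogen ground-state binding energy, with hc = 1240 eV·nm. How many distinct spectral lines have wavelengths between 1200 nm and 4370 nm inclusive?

3

Enumerate all n_i → n_f pairs with 1 ≤ n_f < n_i ≤ 5 and compute λ = 1240 / [13.6·1·(1/n_f² − 1/n_i²)].
Lines falling in [1200, 4370] nm: 5→3 (1282 nm), 4→3 (1876 nm), 5→4 (4052 nm).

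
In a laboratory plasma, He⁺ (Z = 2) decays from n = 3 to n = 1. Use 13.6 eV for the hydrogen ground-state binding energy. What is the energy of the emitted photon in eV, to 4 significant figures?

The Bohr energies scale as Z², so for Z = 2: E_n = −54.40/n² eV.
E_3 = −54.40/9 = −6.044 eV and E_1 = −54.40/1 = −54.40 eV.
The photon energy is |E_3 − E_1| = 48.36 eV.

48.36 eV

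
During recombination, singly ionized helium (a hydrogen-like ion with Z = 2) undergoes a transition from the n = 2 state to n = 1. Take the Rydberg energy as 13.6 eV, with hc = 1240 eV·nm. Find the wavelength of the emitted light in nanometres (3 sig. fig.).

30.4 nm

For Z = 2 the level energies scale as Z², so the effective Rydberg energy is 13.6 × 4 = 54.40 eV.
ΔE = 54.40 × (1/1² − 1/2²) = 54.40 × 0.7500 = 40.80 eV.
λ = hc/ΔE = 1240 / 40.80 = 30.4 nm.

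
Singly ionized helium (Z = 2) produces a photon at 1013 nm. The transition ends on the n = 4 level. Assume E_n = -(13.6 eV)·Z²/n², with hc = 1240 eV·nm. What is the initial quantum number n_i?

n_i = 5

The photon energy is ΔE = hc/λ = 1240 / 1013 = 1.224 eV.
With Z = 2, ΔE = 54.40 × (1/n_f² − 1/n_i²), so 1/n_f² − 1/n_i² = 0.02250.
With n_f = 4: 1/n_i² = 1/16 − 0.02250 = 0.04000, so n_i ≈ 5.00.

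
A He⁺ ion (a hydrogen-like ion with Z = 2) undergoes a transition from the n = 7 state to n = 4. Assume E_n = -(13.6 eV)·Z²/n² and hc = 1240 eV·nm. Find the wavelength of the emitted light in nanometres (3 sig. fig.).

For Z = 2 the level energies scale as Z², so the effective Rydberg energy is 13.6 × 4 = 54.40 eV.
ΔE = 54.40 × (1/4² − 1/7²) = 54.40 × 0.04209 = 2.290 eV.
λ = hc/ΔE = 1240 / 2.290 = 542 nm.

542 nm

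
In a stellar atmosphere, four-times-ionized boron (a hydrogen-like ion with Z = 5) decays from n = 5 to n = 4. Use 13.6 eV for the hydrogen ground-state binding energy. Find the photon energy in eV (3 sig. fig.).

The Bohr energies scale as Z², so for Z = 5: E_n = −340.0/n² eV.
E_5 = −340.0/25 = −13.60 eV and E_4 = −340.0/16 = −21.25 eV.
The photon energy is |E_5 − E_4| = 7.65 eV.

7.65 eV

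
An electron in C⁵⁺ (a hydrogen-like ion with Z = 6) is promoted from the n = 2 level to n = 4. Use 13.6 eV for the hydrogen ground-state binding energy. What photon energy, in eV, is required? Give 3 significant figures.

91.8 eV

The Bohr energies scale as Z², so for Z = 6: E_n = −489.6/n² eV.
E_4 = −489.6/16 = −30.60 eV and E_2 = −489.6/4 = −122.4 eV.
The photon energy is |E_4 − E_2| = 91.8 eV.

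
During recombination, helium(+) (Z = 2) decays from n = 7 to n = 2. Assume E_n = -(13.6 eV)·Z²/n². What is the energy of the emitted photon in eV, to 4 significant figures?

The Bohr energies scale as Z², so for Z = 2: E_n = −54.40/n² eV.
E_7 = −54.40/49 = −1.110 eV and E_2 = −54.40/4 = −13.60 eV.
The photon energy is |E_7 − E_2| = 12.49 eV.

12.49 eV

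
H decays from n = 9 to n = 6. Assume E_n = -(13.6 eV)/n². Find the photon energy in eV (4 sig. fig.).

E_9 = −13.60/81 = −0.1679 eV and E_6 = −13.60/36 = −0.3778 eV.
The photon energy is |E_9 − E_6| = 0.2099 eV.

0.2099 eV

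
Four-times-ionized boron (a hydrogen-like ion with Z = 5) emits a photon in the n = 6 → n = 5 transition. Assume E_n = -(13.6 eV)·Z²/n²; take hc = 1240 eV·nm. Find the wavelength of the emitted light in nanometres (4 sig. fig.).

For Z = 5 the level energies scale as Z², so the effective Rydberg energy is 13.6 × 25 = 340.0 eV.
ΔE = 340.0 × (1/5² − 1/6²) = 340.0 × 0.01222 = 4.156 eV.
λ = hc/ΔE = 1240 / 4.156 = 298.4 nm.

298.4 nm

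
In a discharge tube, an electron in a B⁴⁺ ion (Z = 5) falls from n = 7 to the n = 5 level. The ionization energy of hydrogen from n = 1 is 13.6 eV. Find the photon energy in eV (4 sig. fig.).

6.661 eV

The Bohr energies scale as Z², so for Z = 5: E_n = −340.0/n² eV.
E_7 = −340.0/49 = −6.939 eV and E_5 = −340.0/25 = −13.60 eV.
The photon energy is |E_7 − E_5| = 6.661 eV.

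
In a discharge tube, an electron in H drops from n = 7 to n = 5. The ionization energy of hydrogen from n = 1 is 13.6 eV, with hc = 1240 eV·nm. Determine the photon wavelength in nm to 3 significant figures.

4650 nm

ΔE = 13.60 × (1/5² − 1/7²) = 13.60 × 0.01959 = 0.2664 eV.
λ = hc/ΔE = 1240 / 0.2664 = 4650 nm.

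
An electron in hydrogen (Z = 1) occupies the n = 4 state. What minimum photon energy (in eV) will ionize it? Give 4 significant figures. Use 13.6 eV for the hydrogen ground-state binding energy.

E_4 = −13.60/16 = −0.8500 eV, so ionization (to E = 0) requires 0.8500 eV.

0.8500 eV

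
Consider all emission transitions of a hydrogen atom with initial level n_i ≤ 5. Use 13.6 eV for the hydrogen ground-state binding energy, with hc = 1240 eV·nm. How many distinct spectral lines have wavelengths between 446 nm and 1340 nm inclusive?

3

Enumerate all n_i → n_f pairs with 1 ≤ n_f < n_i ≤ 5 and compute λ = 1240 / [13.6·1·(1/n_f² − 1/n_i²)].
Lines falling in [446, 1340] nm: 4→2 (486.3 nm), 3→2 (656.5 nm), 5→3 (1282 nm).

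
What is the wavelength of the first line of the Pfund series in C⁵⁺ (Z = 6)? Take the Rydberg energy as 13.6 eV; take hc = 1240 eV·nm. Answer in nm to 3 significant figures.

The Pfund series terminates on n_f = 5; the first line has n_i = 5+1 = 6.
ΔE = 489.6 × (1/5² − 1/6²) = 5.984 eV.
λ = 1240 / 5.984 = 207 nm.

207 nm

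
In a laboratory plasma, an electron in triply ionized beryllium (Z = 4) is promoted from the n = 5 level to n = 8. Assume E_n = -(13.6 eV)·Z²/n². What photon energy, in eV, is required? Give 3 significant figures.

5.30 eV

The Bohr energies scale as Z², so for Z = 4: E_n = −217.6/n² eV.
E_8 = −217.6/64 = −3.400 eV and E_5 = −217.6/25 = −8.704 eV.
The photon energy is |E_8 − E_5| = 5.30 eV.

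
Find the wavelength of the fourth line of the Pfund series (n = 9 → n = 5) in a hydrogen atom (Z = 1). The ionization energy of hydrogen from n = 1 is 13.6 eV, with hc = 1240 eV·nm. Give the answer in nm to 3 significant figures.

3300 nm

The Pfund series terminates on n_f = 5; the fourth line has n_i = 5+4 = 9.
ΔE = 13.60 × (1/5² − 1/9²) = 0.3761 eV.
λ = 1240 / 0.3761 = 3300 nm.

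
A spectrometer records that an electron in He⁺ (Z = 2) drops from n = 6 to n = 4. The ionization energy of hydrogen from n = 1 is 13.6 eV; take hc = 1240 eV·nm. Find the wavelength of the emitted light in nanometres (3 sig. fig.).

656 nm

For Z = 2 the level energies scale as Z², so the effective Rydberg energy is 13.6 × 4 = 54.40 eV.
ΔE = 54.40 × (1/4² − 1/6²) = 54.40 × 0.03472 = 1.889 eV.
λ = hc/ΔE = 1240 / 1.889 = 656 nm.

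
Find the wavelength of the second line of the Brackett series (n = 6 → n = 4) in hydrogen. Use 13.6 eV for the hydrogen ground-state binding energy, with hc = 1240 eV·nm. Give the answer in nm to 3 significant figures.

The Brackett series terminates on n_f = 4; the second line has n_i = 4+2 = 6.
ΔE = 13.60 × (1/4² − 1/6²) = 0.4722 eV.
λ = 1240 / 0.4722 = 2630 nm.

2630 nm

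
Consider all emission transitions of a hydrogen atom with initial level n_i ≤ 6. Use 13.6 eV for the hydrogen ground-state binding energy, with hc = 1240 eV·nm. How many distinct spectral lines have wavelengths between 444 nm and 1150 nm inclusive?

Enumerate all n_i → n_f pairs with 1 ≤ n_f < n_i ≤ 6 and compute λ = 1240 / [13.6·1·(1/n_f² − 1/n_i²)].
Lines falling in [444, 1150] nm: 4→2 (486.3 nm), 3→2 (656.5 nm), 6→3 (1094 nm).

3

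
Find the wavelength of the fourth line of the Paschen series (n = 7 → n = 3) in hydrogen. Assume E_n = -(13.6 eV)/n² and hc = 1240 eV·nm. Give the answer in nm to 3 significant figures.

1010 nm

The Paschen series terminates on n_f = 3; the fourth line has n_i = 3+4 = 7.
ΔE = 13.60 × (1/3² − 1/7²) = 1.234 eV.
λ = 1240 / 1.234 = 1010 nm.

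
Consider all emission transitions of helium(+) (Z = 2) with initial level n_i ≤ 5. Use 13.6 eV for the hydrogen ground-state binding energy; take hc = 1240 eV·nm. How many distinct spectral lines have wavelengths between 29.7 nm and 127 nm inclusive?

3

Enumerate all n_i → n_f pairs with 1 ≤ n_f < n_i ≤ 5 and compute λ = 1240 / [13.6·4·(1/n_f² − 1/n_i²)].
Lines falling in [29.7, 127] nm: 2→1 (30.39 nm), 5→2 (108.5 nm), 4→2 (121.6 nm).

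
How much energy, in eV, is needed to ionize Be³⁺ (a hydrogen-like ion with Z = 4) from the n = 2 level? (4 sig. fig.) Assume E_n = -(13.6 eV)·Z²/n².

E_n = −13.6 Z²/n² = −217.6/n² eV for Z = 4.
E_2 = −217.6/4 = −54.40 eV, so ionization (to E = 0) requires 54.40 eV.

54.40 eV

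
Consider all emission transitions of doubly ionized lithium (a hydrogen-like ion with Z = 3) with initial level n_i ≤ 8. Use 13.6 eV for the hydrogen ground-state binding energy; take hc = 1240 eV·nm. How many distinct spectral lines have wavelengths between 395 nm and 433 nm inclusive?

1

Enumerate all n_i → n_f pairs with 1 ≤ n_f < n_i ≤ 8 and compute λ = 1240 / [13.6·9·(1/n_f² − 1/n_i²)].
Lines falling in [395, 433] nm: 8→5 (415.6 nm).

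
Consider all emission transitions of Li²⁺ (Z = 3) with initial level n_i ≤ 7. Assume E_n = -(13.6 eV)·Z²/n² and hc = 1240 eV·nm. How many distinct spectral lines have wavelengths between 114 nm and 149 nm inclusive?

2

Enumerate all n_i → n_f pairs with 1 ≤ n_f < n_i ≤ 7 and compute λ = 1240 / [13.6·9·(1/n_f² − 1/n_i²)].
Lines falling in [114, 149] nm: 6→3 (121.6 nm), 5→3 (142.5 nm).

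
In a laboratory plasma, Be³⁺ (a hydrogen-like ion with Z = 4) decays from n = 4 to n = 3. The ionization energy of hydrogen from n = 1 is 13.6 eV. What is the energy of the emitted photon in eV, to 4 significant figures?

10.58 eV

The Bohr energies scale as Z², so for Z = 4: E_n = −217.6/n² eV.
E_4 = −217.6/16 = −13.60 eV and E_3 = −217.6/9 = −24.18 eV.
The photon energy is |E_4 − E_3| = 10.58 eV.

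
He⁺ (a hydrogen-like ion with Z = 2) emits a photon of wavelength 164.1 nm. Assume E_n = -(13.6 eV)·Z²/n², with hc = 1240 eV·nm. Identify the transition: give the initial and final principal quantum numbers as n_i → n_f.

The photon energy is ΔE = hc/λ = 1240 / 164.1 = 7.556 eV.
With Z = 2, ΔE = 54.40 × (1/n_f² − 1/n_i²), so 1/n_f² − 1/n_i² = 0.1389.
Trying n_f = 2 gives 1/n_i² = 0.1111, i.e. n_i ≈ 3; this pair matches.

n_i = 3, n_f = 2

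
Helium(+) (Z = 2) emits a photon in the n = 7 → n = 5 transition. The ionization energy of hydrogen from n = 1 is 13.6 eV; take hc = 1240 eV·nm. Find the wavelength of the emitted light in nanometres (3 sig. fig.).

1160 nm

For Z = 2 the level energies scale as Z², so the effective Rydberg energy is 13.6 × 4 = 54.40 eV.
ΔE = 54.40 × (1/5² − 1/7²) = 54.40 × 0.01959 = 1.066 eV.
λ = hc/ΔE = 1240 / 1.066 = 1160 nm.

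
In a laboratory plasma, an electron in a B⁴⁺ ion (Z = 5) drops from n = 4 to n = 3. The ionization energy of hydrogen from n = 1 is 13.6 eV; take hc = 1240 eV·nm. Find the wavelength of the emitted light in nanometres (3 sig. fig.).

For Z = 5 the level energies scale as Z², so the effective Rydberg energy is 13.6 × 25 = 340.0 eV.
ΔE = 340.0 × (1/3² − 1/4²) = 340.0 × 0.04861 = 16.53 eV.
λ = hc/ΔE = 1240 / 16.53 = 75.0 nm.

75.0 nm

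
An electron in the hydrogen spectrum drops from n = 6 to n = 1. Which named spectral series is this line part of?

The series is set by the lower level: n_f = 1 is the Lyman series.

Lyman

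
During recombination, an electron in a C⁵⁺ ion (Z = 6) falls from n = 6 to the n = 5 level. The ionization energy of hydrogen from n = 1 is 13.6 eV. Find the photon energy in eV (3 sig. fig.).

5.98 eV

The Bohr energies scale as Z², so for Z = 6: E_n = −489.6/n² eV.
E_6 = −489.6/36 = −13.60 eV and E_5 = −489.6/25 = −19.58 eV.
The photon energy is |E_6 − E_5| = 5.98 eV.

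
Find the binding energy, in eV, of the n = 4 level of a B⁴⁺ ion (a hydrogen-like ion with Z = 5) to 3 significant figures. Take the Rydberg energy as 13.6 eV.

E_n = −13.6 Z²/n² = −340.0/n² eV for Z = 5.
E_4 = −340.0/16 = −21.3 eV, so ionization (to E = 0) requires 21.3 eV.

21.3 eV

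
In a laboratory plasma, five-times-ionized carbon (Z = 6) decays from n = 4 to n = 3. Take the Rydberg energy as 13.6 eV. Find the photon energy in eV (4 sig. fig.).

The Bohr energies scale as Z², so for Z = 6: E_n = −489.6/n² eV.
E_4 = −489.6/16 = −30.60 eV and E_3 = −489.6/9 = −54.40 eV.
The photon energy is |E_4 − E_3| = 23.80 eV.

23.80 eV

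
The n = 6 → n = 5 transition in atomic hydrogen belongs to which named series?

The series is set by the lower level: n_f = 5 is the Pfund series.

Pfund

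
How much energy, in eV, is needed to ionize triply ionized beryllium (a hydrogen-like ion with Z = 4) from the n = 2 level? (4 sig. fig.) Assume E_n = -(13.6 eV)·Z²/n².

E_n = −13.6 Z²/n² = −217.6/n² eV for Z = 4.
E_2 = −217.6/4 = −54.40 eV, so ionization (to E = 0) requires 54.40 eV.

54.40 eV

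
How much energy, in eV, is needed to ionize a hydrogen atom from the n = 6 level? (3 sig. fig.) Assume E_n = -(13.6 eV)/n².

E_6 = −13.60/36 = −0.378 eV, so ionization (to E = 0) requires 0.378 eV.

0.378 eV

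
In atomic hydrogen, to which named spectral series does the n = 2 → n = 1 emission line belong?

The series is set by the lower level: n_f = 1 is the Lyman series.

Lyman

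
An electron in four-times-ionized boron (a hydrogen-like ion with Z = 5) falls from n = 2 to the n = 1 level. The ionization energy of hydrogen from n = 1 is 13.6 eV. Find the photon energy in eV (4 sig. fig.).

The Bohr energies scale as Z², so for Z = 5: E_n = −340.0/n² eV.
E_2 = −340.0/4 = −85.00 eV and E_1 = −340.0/1 = −340.0 eV.
The photon energy is |E_2 − E_1| = 255.0 eV.

255.0 eV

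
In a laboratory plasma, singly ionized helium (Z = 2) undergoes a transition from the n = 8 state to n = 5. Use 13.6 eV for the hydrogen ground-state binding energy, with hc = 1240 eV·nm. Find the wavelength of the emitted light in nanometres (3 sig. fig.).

935 nm

For Z = 2 the level energies scale as Z², so the effective Rydberg energy is 13.6 × 4 = 54.40 eV.
ΔE = 54.40 × (1/5² − 1/8²) = 54.40 × 0.02438 = 1.326 eV.
λ = hc/ΔE = 1240 / 1.326 = 935 nm.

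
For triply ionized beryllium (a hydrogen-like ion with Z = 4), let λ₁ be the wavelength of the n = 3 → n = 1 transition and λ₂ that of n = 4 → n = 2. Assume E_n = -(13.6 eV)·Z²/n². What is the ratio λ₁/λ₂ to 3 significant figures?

0.211

λ ∝ 1/ΔE ∝ 1/(1/n_f² − 1/n_i²), and the Z² and hc factors cancel in the ratio.
λ₁/λ₂ = (1/2² − 1/4²)/(1/1² − 1/3²) = 0.1875/0.8889 = 0.211.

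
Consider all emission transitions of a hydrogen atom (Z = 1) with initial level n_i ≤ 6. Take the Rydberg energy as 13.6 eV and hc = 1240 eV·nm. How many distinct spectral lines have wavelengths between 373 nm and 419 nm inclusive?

Enumerate all n_i → n_f pairs with 1 ≤ n_f < n_i ≤ 6 and compute λ = 1240 / [13.6·1·(1/n_f² − 1/n_i²)].
Lines falling in [373, 419] nm: 6→2 (410.3 nm).

1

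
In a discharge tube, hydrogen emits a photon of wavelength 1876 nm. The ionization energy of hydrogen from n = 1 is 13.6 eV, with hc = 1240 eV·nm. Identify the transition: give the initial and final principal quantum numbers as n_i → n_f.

The photon energy is ΔE = hc/λ = 1240 / 1876 = 0.6610 eV.
With Z = 1, ΔE = 13.60 × (1/n_f² − 1/n_i²), so 1/n_f² − 1/n_i² = 0.04860.
Trying n_f = 3 gives 1/n_i² = 0.06251, i.e. n_i ≈ 4; this pair matches.

n_i = 4, n_f = 3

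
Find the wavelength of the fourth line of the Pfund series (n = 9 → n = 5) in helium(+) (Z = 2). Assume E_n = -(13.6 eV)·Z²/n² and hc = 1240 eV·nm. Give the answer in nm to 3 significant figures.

824 nm

The Pfund series terminates on n_f = 5; the fourth line has n_i = 5+4 = 9.
ΔE = 54.40 × (1/5² − 1/9²) = 1.504 eV.
λ = 1240 / 1.504 = 824 nm.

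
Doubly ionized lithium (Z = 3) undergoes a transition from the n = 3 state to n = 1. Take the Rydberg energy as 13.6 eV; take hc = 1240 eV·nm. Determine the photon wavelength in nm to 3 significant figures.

For Z = 3 the level energies scale as Z², so the effective Rydberg energy is 13.6 × 9 = 122.4 eV.
ΔE = 122.4 × (1/1² − 1/3²) = 122.4 × 0.8889 = 108.8 eV.
λ = hc/ΔE = 1240 / 108.8 = 11.4 nm.

11.4 nm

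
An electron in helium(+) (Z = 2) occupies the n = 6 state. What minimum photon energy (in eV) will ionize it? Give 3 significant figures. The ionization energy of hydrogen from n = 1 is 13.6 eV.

1.51 eV

E_n = −13.6 Z²/n² = −54.40/n² eV for Z = 2.
E_6 = −54.40/36 = −1.51 eV, so ionization (to E = 0) requires 1.51 eV.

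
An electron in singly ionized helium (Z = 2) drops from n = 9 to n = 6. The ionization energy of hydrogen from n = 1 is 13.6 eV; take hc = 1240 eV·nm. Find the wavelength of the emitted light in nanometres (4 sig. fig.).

For Z = 2 the level energies scale as Z², so the effective Rydberg energy is 13.6 × 4 = 54.40 eV.
ΔE = 54.40 × (1/6² − 1/9²) = 54.40 × 0.01543 = 0.8395 eV.
λ = hc/ΔE = 1240 / 0.8395 = 1477 nm.

1477 nm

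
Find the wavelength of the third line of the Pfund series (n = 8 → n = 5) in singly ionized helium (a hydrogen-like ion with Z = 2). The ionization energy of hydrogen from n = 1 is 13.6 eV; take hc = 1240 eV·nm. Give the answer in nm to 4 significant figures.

The Pfund series terminates on n_f = 5; the third line has n_i = 5+3 = 8.
ΔE = 54.40 × (1/5² − 1/8²) = 1.326 eV.
λ = 1240 / 1.326 = 935.1 nm.

935.1 nm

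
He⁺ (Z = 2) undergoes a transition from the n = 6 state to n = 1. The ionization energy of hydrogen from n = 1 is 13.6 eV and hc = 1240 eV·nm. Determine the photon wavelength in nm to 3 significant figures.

For Z = 2 the level energies scale as Z², so the effective Rydberg energy is 13.6 × 4 = 54.40 eV.
ΔE = 54.40 × (1/1² − 1/6²) = 54.40 × 0.9722 = 52.89 eV.
λ = hc/ΔE = 1240 / 52.89 = 23.4 nm.

23.4 nm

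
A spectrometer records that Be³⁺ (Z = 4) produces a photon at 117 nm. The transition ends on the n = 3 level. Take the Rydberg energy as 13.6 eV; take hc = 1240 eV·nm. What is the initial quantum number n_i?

The photon energy is ΔE = hc/λ = 1240 / 117 = 10.60 eV.
With Z = 4, ΔE = 217.6 × (1/n_f² − 1/n_i²), so 1/n_f² − 1/n_i² = 0.04871.
With n_f = 3: 1/n_i² = 1/9 − 0.04871 = 0.06241, so n_i ≈ 4.00.

n_i = 4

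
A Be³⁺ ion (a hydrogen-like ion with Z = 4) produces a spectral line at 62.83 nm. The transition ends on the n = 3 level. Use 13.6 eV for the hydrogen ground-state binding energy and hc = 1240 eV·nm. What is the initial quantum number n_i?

The photon energy is ΔE = hc/λ = 1240 / 62.83 = 19.74 eV.
With Z = 4, ΔE = 217.6 × (1/n_f² − 1/n_i²), so 1/n_f² − 1/n_i² = 0.09070.
With n_f = 3: 1/n_i² = 1/9 − 0.09070 = 0.02041, so n_i ≈ 7.00.

n_i = 7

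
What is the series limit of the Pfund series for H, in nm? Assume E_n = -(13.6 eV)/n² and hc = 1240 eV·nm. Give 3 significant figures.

The Pfund series has lower level n_f = 5; the series limit corresponds to n_i → ∞.
ΔE_max = 13.6 × 1 / 5² = 0.5440 eV.
λ_min = 1240 / 0.5440 = 2280 nm.

2280 nm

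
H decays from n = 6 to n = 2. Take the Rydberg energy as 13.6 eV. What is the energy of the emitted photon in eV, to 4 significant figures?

3.022 eV

E_6 = −13.60/36 = −0.3778 eV and E_2 = −13.60/4 = −3.400 eV.
The photon energy is |E_6 − E_2| = 3.022 eV.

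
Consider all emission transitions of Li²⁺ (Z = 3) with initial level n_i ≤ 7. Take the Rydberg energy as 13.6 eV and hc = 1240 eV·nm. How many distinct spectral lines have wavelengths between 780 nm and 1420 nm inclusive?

2

Enumerate all n_i → n_f pairs with 1 ≤ n_f < n_i ≤ 7 and compute λ = 1240 / [13.6·9·(1/n_f² − 1/n_i²)].
Lines falling in [780, 1420] nm: 6→5 (828.9 nm), 7→6 (1375 nm).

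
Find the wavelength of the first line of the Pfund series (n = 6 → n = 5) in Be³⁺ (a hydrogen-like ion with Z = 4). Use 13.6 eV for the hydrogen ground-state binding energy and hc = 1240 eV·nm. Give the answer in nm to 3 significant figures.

The Pfund series terminates on n_f = 5; the first line has n_i = 5+1 = 6.
ΔE = 217.6 × (1/5² − 1/6²) = 2.660 eV.
λ = 1240 / 2.660 = 466 nm.

466 nm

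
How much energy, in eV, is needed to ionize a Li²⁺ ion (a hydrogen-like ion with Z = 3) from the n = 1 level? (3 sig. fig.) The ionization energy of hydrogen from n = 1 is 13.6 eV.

E_n = −13.6 Z²/n² = −122.4/n² eV for Z = 3.
E_1 = −122.4/1 = −122 eV, so ionization (to E = 0) requires 122 eV.

122 eV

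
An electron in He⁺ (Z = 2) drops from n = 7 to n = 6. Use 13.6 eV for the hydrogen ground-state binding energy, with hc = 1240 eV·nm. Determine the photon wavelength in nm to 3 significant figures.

For Z = 2 the level energies scale as Z², so the effective Rydberg energy is 13.6 × 4 = 54.40 eV.
ΔE = 54.40 × (1/6² − 1/7²) = 54.40 × 0.007370 = 0.4009 eV.
λ = hc/ΔE = 1240 / 0.4009 = 3090 nm.

3090 nm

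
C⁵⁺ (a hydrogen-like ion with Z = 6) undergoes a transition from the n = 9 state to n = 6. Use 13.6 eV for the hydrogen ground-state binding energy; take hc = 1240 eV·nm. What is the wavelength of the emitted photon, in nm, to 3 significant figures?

For Z = 6 the level energies scale as Z², so the effective Rydberg energy is 13.6 × 36 = 489.6 eV.
ΔE = 489.6 × (1/6² − 1/9²) = 489.6 × 0.01543 = 7.556 eV.
λ = hc/ΔE = 1240 / 7.556 = 164 nm.

164 nm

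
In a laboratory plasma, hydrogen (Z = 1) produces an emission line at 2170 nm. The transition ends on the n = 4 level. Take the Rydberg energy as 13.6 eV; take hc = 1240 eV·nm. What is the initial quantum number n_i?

n_i = 7

The photon energy is ΔE = hc/λ = 1240 / 2170 = 0.5714 eV.
With Z = 1, ΔE = 13.60 × (1/n_f² − 1/n_i²), so 1/n_f² − 1/n_i² = 0.04202.
With n_f = 4: 1/n_i² = 1/16 − 0.04202 = 0.02048, so n_i ≈ 6.99.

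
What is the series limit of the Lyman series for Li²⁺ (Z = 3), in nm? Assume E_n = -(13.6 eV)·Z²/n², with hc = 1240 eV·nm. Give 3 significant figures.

10.1 nm

The Lyman series has lower level n_f = 1; the series limit corresponds to n_i → ∞.
ΔE_max = 13.6 × 9 / 1² = 122.4 eV.
λ_min = 1240 / 122.4 = 10.1 nm.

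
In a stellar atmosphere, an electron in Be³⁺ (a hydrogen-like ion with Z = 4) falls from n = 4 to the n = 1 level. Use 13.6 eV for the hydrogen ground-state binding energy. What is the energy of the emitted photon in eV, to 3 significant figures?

The Bohr energies scale as Z², so for Z = 4: E_n = −217.6/n² eV.
E_4 = −217.6/16 = −13.60 eV and E_1 = −217.6/1 = −217.6 eV.
The photon energy is |E_4 − E_1| = 204 eV.

204 eV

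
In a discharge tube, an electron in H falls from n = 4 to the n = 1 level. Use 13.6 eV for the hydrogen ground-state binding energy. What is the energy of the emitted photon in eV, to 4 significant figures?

12.75 eV

E_4 = −13.60/16 = −0.8500 eV and E_1 = −13.60/1 = −13.60 eV.
The photon energy is |E_4 − E_1| = 12.75 eV.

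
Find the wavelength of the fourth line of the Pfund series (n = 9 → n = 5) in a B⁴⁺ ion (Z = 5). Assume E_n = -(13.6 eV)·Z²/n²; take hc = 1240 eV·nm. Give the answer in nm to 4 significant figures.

131.9 nm

The Pfund series terminates on n_f = 5; the fourth line has n_i = 5+4 = 9.
ΔE = 340.0 × (1/5² − 1/9²) = 9.402 eV.
λ = 1240 / 9.402 = 131.9 nm.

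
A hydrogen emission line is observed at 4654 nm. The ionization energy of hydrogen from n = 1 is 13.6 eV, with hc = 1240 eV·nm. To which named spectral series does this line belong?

Pfund

ΔE = 1240/4654 = 0.2664 eV.
This matches 13.6 × (1/5² − 1/7²), so n_f = 5: the Pfund series.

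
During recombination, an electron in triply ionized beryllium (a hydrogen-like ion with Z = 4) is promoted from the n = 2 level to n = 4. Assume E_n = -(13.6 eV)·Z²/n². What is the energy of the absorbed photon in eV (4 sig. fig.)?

The Bohr energies scale as Z², so for Z = 4: E_n = −217.6/n² eV.
E_4 = −217.6/16 = −13.60 eV and E_2 = −217.6/4 = −54.40 eV.
The photon energy is |E_4 − E_2| = 40.80 eV.

40.80 eV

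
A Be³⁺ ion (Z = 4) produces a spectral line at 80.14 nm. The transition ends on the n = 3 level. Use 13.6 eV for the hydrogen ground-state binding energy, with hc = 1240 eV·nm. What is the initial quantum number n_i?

n_i = 5

The photon energy is ΔE = hc/λ = 1240 / 80.14 = 15.47 eV.
With Z = 4, ΔE = 217.6 × (1/n_f² − 1/n_i²), so 1/n_f² − 1/n_i² = 0.07111.
With n_f = 3: 1/n_i² = 1/9 − 0.07111 = 0.04000, so n_i ≈ 5.00.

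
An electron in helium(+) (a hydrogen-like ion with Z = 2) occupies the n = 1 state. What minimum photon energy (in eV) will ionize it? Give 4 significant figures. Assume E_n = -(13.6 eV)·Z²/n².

E_n = −13.6 Z²/n² = −54.40/n² eV for Z = 2.
E_1 = −54.40/1 = −54.40 eV, so ionization (to E = 0) requires 54.40 eV.

54.40 eV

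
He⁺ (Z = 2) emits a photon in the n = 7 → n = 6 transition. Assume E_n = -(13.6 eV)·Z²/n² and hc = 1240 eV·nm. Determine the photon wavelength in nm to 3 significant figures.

3090 nm

For Z = 2 the level energies scale as Z², so the effective Rydberg energy is 13.6 × 4 = 54.40 eV.
ΔE = 54.40 × (1/6² − 1/7²) = 54.40 × 0.007370 = 0.4009 eV.
λ = hc/ΔE = 1240 / 0.4009 = 3090 nm.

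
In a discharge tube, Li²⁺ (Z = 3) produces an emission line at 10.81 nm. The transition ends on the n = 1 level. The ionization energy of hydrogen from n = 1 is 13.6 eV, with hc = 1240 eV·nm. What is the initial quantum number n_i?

n_i = 4

The photon energy is ΔE = hc/λ = 1240 / 10.81 = 114.7 eV.
With Z = 3, ΔE = 122.4 × (1/n_f² − 1/n_i²), so 1/n_f² − 1/n_i² = 0.9372.
With n_f = 1: 1/n_i² = 1/1 − 0.9372 = 0.06284, so n_i ≈ 3.99.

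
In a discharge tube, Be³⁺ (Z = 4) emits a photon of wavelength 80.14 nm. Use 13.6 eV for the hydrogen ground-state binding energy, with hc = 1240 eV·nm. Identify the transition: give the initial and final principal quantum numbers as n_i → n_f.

n_i = 5, n_f = 3

The photon energy is ΔE = hc/λ = 1240 / 80.14 = 15.47 eV.
With Z = 4, ΔE = 217.6 × (1/n_f² − 1/n_i²), so 1/n_f² − 1/n_i² = 0.07111.
Trying n_f = 3 gives 1/n_i² = 0.04000, i.e. n_i ≈ 5; this pair matches.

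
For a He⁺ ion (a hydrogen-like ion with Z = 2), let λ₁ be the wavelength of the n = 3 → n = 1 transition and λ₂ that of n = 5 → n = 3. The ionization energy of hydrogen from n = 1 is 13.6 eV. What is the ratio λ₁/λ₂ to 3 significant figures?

0.0800

λ ∝ 1/ΔE ∝ 1/(1/n_f² − 1/n_i²), and the Z² and hc factors cancel in the ratio.
λ₁/λ₂ = (1/3² − 1/5²)/(1/1² − 1/3²) = 0.07111/0.8889 = 0.0800.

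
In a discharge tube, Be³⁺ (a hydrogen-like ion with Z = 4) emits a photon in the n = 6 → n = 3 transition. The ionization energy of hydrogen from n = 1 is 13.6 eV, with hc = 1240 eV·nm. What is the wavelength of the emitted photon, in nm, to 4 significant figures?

For Z = 4 the level energies scale as Z², so the effective Rydberg energy is 13.6 × 16 = 217.6 eV.
ΔE = 217.6 × (1/3² − 1/6²) = 217.6 × 0.08333 = 18.13 eV.
λ = hc/ΔE = 1240 / 18.13 = 68.38 nm.

68.38 nm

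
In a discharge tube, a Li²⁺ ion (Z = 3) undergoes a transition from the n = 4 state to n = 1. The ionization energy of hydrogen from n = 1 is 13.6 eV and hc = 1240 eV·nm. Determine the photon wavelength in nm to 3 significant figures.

For Z = 3 the level energies scale as Z², so the effective Rydberg energy is 13.6 × 9 = 122.4 eV.
ΔE = 122.4 × (1/1² − 1/4²) = 122.4 × 0.9375 = 114.8 eV.
λ = hc/ΔE = 1240 / 114.8 = 10.8 nm.

10.8 nm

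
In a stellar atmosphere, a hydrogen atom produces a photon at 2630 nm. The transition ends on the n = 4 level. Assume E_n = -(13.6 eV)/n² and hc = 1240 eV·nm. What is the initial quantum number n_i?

n_i = 6

The photon energy is ΔE = hc/λ = 1240 / 2630 = 0.4715 eV.
With Z = 1, ΔE = 13.60 × (1/n_f² − 1/n_i²), so 1/n_f² − 1/n_i² = 0.03467.
With n_f = 4: 1/n_i² = 1/16 − 0.03467 = 0.02783, so n_i ≈ 5.99.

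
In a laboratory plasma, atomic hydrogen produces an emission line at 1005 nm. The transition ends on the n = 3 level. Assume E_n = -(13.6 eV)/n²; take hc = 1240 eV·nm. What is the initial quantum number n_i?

The photon energy is ΔE = hc/λ = 1240 / 1005 = 1.234 eV.
With Z = 1, ΔE = 13.60 × (1/n_f² − 1/n_i²), so 1/n_f² − 1/n_i² = 0.09072.
With n_f = 3: 1/n_i² = 1/9 − 0.09072 = 0.02039, so n_i ≈ 7.00.

n_i = 7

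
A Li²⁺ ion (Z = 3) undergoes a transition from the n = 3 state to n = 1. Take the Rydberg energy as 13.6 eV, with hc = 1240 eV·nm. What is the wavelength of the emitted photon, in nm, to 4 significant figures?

For Z = 3 the level energies scale as Z², so the effective Rydberg energy is 13.6 × 9 = 122.4 eV.
ΔE = 122.4 × (1/1² − 1/3²) = 122.4 × 0.8889 = 108.8 eV.
λ = hc/ΔE = 1240 / 108.8 = 11.40 nm.

11.40 nm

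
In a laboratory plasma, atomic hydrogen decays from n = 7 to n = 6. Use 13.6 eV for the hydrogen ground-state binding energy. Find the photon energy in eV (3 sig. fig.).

0.100 eV

E_7 = −13.60/49 = −0.2776 eV and E_6 = −13.60/36 = −0.3778 eV.
The photon energy is |E_7 − E_6| = 0.100 eV.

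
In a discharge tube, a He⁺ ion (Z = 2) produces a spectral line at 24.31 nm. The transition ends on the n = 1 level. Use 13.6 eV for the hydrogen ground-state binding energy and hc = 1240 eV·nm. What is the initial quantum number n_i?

The photon energy is ΔE = hc/λ = 1240 / 24.31 = 51.01 eV.
With Z = 2, ΔE = 54.40 × (1/n_f² − 1/n_i²), so 1/n_f² − 1/n_i² = 0.9376.
With n_f = 1: 1/n_i² = 1/1 − 0.9376 = 0.06236, so n_i ≈ 4.00.

n_i = 4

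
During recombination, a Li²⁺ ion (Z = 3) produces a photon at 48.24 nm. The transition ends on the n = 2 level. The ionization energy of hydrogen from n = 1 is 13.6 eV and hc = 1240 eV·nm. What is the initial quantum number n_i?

The photon energy is ΔE = hc/λ = 1240 / 48.24 = 25.70 eV.
With Z = 3, ΔE = 122.4 × (1/n_f² − 1/n_i²), so 1/n_f² − 1/n_i² = 0.2100.
With n_f = 2: 1/n_i² = 1/4 − 0.2100 = 0.03999, so n_i ≈ 5.00.

n_i = 5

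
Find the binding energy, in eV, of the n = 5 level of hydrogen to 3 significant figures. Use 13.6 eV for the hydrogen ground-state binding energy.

0.544 eV

E_5 = −13.60/25 = −0.544 eV, so ionization (to E = 0) requires 0.544 eV.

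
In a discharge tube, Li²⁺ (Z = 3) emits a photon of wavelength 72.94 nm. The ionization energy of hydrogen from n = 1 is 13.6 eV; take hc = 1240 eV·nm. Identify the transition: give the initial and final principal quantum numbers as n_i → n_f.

n_i = 3, n_f = 2

The photon energy is ΔE = hc/λ = 1240 / 72.94 = 17.00 eV.
With Z = 3, ΔE = 122.4 × (1/n_f² − 1/n_i²), so 1/n_f² − 1/n_i² = 0.1389.
Trying n_f = 2 gives 1/n_i² = 0.1111, i.e. n_i ≈ 3; this pair matches.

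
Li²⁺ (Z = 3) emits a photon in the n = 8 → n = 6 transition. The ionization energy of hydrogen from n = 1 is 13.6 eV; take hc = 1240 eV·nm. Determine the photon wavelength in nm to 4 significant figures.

For Z = 3 the level energies scale as Z², so the effective Rydberg energy is 13.6 × 9 = 122.4 eV.
ΔE = 122.4 × (1/6² − 1/8²) = 122.4 × 0.01215 = 1.488 eV.
λ = hc/ΔE = 1240 / 1.488 = 833.6 nm.

833.6 nm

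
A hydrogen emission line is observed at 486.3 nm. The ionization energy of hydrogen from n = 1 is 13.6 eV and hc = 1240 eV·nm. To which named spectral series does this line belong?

ΔE = 1240/486.3 = 2.550 eV.
This matches 13.6 × (1/2² − 1/4²), so n_f = 2: the Balmer series.

Balmer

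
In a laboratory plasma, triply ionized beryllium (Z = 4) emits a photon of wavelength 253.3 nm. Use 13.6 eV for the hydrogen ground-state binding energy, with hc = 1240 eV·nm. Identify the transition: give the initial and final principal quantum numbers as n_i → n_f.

The photon energy is ΔE = hc/λ = 1240 / 253.3 = 4.895 eV.
With Z = 4, ΔE = 217.6 × (1/n_f² − 1/n_i²), so 1/n_f² − 1/n_i² = 0.02250.
Trying n_f = 4 gives 1/n_i² = 0.04000, i.e. n_i ≈ 5; this pair matches.

n_i = 5, n_f = 4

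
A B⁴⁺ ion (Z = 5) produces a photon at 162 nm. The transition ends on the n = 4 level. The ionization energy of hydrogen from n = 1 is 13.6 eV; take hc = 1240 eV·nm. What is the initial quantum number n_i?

n_i = 5

The photon energy is ΔE = hc/λ = 1240 / 162 = 7.654 eV.
With Z = 5, ΔE = 340.0 × (1/n_f² − 1/n_i²), so 1/n_f² − 1/n_i² = 0.02251.
With n_f = 4: 1/n_i² = 1/16 − 0.02251 = 0.03999, so n_i ≈ 5.00.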